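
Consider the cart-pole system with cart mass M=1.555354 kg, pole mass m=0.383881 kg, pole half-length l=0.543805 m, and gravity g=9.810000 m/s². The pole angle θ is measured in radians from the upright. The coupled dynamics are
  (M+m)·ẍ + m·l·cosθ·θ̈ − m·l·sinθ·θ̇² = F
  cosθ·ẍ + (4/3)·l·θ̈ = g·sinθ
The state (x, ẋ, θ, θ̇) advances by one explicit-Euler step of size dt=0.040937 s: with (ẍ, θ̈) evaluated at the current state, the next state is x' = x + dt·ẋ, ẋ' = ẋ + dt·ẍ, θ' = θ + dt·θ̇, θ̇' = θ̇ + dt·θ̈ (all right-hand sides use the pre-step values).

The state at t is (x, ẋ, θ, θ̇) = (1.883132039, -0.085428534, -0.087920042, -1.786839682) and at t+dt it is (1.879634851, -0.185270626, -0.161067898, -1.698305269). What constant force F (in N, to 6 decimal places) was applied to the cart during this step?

ẍ = (ẋ'−ẋ)/dt = (-0.185270626−-0.085428534)/0.040937 = -2.438921
θ̈ = (θ̇'−θ̇)/dt = (-1.698305269−-1.786839682)/0.040937 = 2.162699
sinθ=-0.087807, cosθ=0.996138
F = (M+m)·ẍ + m·l·cosθ·θ̈ − m·l·sinθ·θ̇² = -4.729640 + 0.449733 − -0.058525 = -4.221382

F = -4.221382 N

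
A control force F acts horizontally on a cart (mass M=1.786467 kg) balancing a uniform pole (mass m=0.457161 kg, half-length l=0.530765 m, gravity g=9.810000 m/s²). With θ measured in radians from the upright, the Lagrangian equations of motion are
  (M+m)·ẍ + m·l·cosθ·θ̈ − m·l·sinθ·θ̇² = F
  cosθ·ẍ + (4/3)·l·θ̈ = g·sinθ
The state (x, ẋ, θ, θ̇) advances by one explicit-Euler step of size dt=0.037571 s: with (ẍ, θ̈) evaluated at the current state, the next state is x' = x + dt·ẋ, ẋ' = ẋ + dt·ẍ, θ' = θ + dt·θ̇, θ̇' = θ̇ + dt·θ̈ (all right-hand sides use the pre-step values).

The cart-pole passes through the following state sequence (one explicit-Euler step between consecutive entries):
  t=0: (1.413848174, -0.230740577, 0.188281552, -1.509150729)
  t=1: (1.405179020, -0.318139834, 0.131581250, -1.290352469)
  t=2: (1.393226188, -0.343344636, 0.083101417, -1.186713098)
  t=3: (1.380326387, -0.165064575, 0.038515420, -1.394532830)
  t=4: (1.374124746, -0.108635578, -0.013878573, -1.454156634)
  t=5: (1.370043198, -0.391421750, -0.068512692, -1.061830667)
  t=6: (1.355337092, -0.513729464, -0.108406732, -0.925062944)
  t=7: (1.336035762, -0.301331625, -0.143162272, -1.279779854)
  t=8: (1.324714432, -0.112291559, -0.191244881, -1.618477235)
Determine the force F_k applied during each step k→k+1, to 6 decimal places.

step 0→1:
  ẍ = (ẋ'−ẋ)/dt = (-0.318139834−-0.230740577)/0.037571 = -2.326243
  θ̈ = (θ̇'−θ̇)/dt = (-1.290352469−-1.509150729)/0.037571 = 5.823594
  sinθ=0.187171, cosθ=0.982327
  F = (M+m)·ẍ + m·l·cosθ·θ̈ − m·l·sinθ·θ̇² = -5.219223 + 1.388094 − 0.103437 = -3.934566
step 1→2:
  ẍ = (ẋ'−ẋ)/dt = (-0.343344636−-0.318139834)/0.037571 = -0.670858
  θ̈ = (θ̇'−θ̇)/dt = (-1.186713098−-1.290352469)/0.037571 = 2.758494
  sinθ=0.131202, cosθ=0.991356
  F = (M+m)·ẍ + m·l·cosθ·θ̈ − m·l·sinθ·θ̇² = -1.505156 + 0.663549 − 0.053006 = -0.894613
step 2→3:
  ẍ = (ẋ'−ẋ)/dt = (-0.165064575−-0.343344636)/0.037571 = 4.745151
  θ̈ = (θ̇'−θ̇)/dt = (-1.394532830−-1.186713098)/0.037571 = -5.531387
  sinθ=0.083006, cosθ=0.996549
  F = (M+m)·ẍ + m·l·cosθ·θ̈ − m·l·sinθ·θ̇² = 10.646353 + -1.337532 − 0.028364 = 9.280457
step 3→4:
  ẍ = (ẋ'−ẋ)/dt = (-0.108635578−-0.165064575)/0.037571 = 1.501930
  θ̈ = (θ̇'−θ̇)/dt = (-1.454156634−-1.394532830)/0.037571 = -1.586963
  sinθ=0.038506, cosθ=0.999258
  F = (M+m)·ẍ + m·l·cosθ·θ̈ − m·l·sinθ·θ̇² = 3.369771 + -0.384783 − 0.018170 = 2.966818
step 4→5:
  ẍ = (ẋ'−ẋ)/dt = (-0.391421750−-0.108635578)/0.037571 = -7.526714
  θ̈ = (θ̇'−θ̇)/dt = (-1.061830667−-1.454156634)/0.037571 = 10.442255
  sinθ=-0.013878, cosθ=0.999904
  F = (M+m)·ẍ + m·l·cosθ·θ̈ − m·l·sinθ·θ̇² = -16.887146 + 2.533518 − -0.007121 = -14.346508
step 5→6:
  ẍ = (ẋ'−ẋ)/dt = (-0.513729464−-0.391421750)/0.037571 = -3.255376
  θ̈ = (θ̇'−θ̇)/dt = (-0.925062944−-1.061830667)/0.037571 = 3.640247
  sinθ=-0.068459, cosθ=0.997654
  F = (M+m)·ẍ + m·l·cosθ·θ̈ − m·l·sinθ·θ̇² = -7.303852 + 0.881216 − -0.018729 = -6.403907
step 6→7:
  ẍ = (ẋ'−ẋ)/dt = (-0.301331625−-0.513729464)/0.037571 = 5.653239
  θ̈ = (θ̇'−θ̇)/dt = (-1.279779854−-0.925062944)/0.037571 = -9.441242
  sinθ=-0.108195, cosθ=0.994130
  F = (M+m)·ẍ + m·l·cosθ·θ̈ − m·l·sinθ·θ̇² = 12.683765 + -2.277423 − -0.022466 = 10.428808
step 7→8:
  ẍ = (ẋ'−ẋ)/dt = (-0.112291559−-0.301331625)/0.037571 = 5.031542
  θ̈ = (θ̇'−θ̇)/dt = (-1.618477235−-1.279779854)/0.037571 = -9.014862
  sinθ=-0.142674, cosθ=0.989770
  F = (M+m)·ẍ + m·l·cosθ·θ̈ − m·l·sinθ·θ̇² = 11.288909 + -2.165034 − -0.056700 = 9.180575

F_0 = -3.934566 N
F_1 = -0.894613 N
F_2 = 9.280457 N
F_3 = 2.966818 N
F_4 = -14.346508 N
F_5 = -6.403907 N
F_6 = 10.428808 N
F_7 = 9.180575 N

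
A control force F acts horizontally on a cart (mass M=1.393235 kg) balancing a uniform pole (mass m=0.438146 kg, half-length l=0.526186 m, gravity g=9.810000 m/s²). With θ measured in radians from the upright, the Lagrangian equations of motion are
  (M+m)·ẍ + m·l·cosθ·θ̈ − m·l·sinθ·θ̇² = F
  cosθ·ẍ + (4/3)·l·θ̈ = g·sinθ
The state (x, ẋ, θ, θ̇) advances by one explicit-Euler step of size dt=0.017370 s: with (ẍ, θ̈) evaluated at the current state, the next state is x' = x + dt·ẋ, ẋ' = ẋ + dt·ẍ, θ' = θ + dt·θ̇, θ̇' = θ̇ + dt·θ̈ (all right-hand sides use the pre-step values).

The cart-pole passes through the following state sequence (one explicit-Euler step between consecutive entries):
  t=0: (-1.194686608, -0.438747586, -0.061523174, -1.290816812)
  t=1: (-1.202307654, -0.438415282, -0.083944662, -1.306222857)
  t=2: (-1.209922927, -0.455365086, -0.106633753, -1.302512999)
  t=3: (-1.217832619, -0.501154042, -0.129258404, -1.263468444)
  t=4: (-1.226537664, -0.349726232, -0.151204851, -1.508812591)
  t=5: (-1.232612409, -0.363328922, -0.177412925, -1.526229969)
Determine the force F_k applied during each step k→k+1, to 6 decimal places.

step 0→1:
  ẍ = (ẋ'−ẋ)/dt = (-0.438415282−-0.438747586)/0.017370 = 0.019131
  θ̈ = (θ̇'−θ̇)/dt = (-1.306222857−-1.290816812)/0.017370 = -0.886934
  sinθ=-0.061484, cosθ=0.998108
  F = (M+m)·ẍ + m·l·cosθ·θ̈ − m·l·sinθ·θ̇² = 0.035036 + -0.204092 − -0.023618 = -0.145438
step 1→2:
  ẍ = (ẋ'−ẋ)/dt = (-0.455365086−-0.438415282)/0.017370 = -0.975809
  θ̈ = (θ̇'−θ̇)/dt = (-1.302512999−-1.306222857)/0.017370 = 0.213578
  sinθ=-0.083846, cosθ=0.996479
  F = (M+m)·ẍ + m·l·cosθ·θ̈ − m·l·sinθ·θ̇² = -1.787078 + 0.049066 − -0.032982 = -1.705030
step 2→3:
  ẍ = (ẋ'−ẋ)/dt = (-0.501154042−-0.455365086)/0.017370 = -2.636094
  θ̈ = (θ̇'−θ̇)/dt = (-1.263468444−-1.302512999)/0.017370 = 2.247815
  sinθ=-0.106432, cosθ=0.994320
  F = (M+m)·ẍ + m·l·cosθ·θ̈ − m·l·sinθ·θ̇² = -4.827693 + 0.515282 − -0.041629 = -4.270782
step 3→4:
  ẍ = (ẋ'−ẋ)/dt = (-0.349726232−-0.501154042)/0.017370 = 8.717778
  θ̈ = (θ̇'−θ̇)/dt = (-1.508812591−-1.263468444)/0.017370 = -14.124591
  sinθ=-0.128899, cosθ=0.991658
  F = (M+m)·ẍ + m·l·cosθ·θ̈ − m·l·sinθ·θ̇² = 15.965574 + -3.229207 − -0.047439 = 12.783806
step 4→5:
  ẍ = (ẋ'−ẋ)/dt = (-0.363328922−-0.349726232)/0.017370 = -0.783114
  θ̈ = (θ̇'−θ̇)/dt = (-1.526229969−-1.508812591)/0.017370 = -1.002728
  sinθ=-0.150629, cosθ=0.988590
  F = (M+m)·ẍ + m·l·cosθ·θ̈ − m·l·sinθ·θ̇² = -1.434180 + -0.228537 − -0.079057 = -1.583661

F_0 = -0.145438 N
F_1 = -1.705030 N
F_2 = -4.270782 N
F_3 = 12.783806 N
F_4 = -1.583661 N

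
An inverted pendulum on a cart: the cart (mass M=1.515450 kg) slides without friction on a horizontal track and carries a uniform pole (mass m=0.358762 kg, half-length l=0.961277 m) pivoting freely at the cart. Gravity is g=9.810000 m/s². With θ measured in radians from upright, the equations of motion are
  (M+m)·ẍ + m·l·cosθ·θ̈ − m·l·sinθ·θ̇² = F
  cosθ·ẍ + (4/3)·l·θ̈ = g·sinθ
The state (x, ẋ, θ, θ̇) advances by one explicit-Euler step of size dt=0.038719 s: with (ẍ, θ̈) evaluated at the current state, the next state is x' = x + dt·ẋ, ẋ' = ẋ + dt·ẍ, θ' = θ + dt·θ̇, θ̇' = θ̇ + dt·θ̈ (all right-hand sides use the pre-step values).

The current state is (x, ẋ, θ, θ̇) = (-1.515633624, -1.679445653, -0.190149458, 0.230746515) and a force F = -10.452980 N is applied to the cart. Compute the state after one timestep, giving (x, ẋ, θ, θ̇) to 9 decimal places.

sinθ=-0.189005661, cosθ=0.981975998
temp = (F + m·l·θ̇²·sinθ)/(M+m) = (-10.452980 + -0.003470564)/1.874212 = -5.579118352
θ̈ = (g·sinθ − cosθ·temp)/(l·(4/3 − m·cos²θ/(M+m))) = 3.282187078
ẍ = temp − m·l·θ̈·cosθ/(M+m) = -6.172180870
Euler: x'=-1.515633624+0.038719·-1.679445653=-1.580660080, ẋ'=-1.679445653+0.038719·-6.172180870=-1.918426324
       θ'=-0.190149458+0.038719·0.230746515=-0.181215184, θ̇'=0.230746515+0.038719·3.282187078=0.357829516

(-1.580660080, -1.918426324, -0.181215184, 0.357829516)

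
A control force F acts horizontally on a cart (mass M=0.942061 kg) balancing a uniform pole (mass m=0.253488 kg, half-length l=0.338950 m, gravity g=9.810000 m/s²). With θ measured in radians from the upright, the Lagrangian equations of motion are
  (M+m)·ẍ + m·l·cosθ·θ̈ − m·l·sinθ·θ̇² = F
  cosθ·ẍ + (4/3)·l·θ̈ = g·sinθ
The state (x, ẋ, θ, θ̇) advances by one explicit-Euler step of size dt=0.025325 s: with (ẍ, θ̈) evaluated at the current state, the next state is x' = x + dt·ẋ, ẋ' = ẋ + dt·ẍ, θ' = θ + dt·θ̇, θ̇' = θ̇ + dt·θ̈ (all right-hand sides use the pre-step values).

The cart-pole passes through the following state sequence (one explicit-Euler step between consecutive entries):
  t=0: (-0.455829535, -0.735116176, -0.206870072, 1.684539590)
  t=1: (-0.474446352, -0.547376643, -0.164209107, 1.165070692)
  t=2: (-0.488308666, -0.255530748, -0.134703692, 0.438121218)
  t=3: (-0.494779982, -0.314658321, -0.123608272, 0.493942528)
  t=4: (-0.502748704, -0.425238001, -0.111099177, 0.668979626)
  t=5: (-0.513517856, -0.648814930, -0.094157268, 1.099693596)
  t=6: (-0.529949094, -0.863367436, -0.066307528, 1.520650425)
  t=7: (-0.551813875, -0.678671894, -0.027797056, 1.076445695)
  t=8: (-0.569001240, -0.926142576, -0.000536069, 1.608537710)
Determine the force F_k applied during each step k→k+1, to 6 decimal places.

step 0→1:
  ẍ = (ẋ'−ẋ)/dt = (-0.547376643−-0.735116176)/0.025325 = 7.413210
  θ̈ = (θ̇'−θ̇)/dt = (1.165070692−1.684539590)/0.025325 = -20.512099
  sinθ=-0.205398, cosθ=0.978679
  F = (M+m)·ẍ + m·l·cosθ·θ̈ − m·l·sinθ·θ̇² = 8.862855 + -1.724818 − -0.050078 = 7.188116
step 1→2:
  ẍ = (ẋ'−ẋ)/dt = (-0.255530748−-0.547376643)/0.025325 = 11.524023
  θ̈ = (θ̇'−θ̇)/dt = (0.438121218−1.165070692)/0.025325 = -28.704816
  sinθ=-0.163472, cosθ=0.986548
  F = (M+m)·ẍ + m·l·cosθ·θ̈ − m·l·sinθ·θ̇² = 13.777535 + -2.433134 − -0.019065 = 11.363466
step 2→3:
  ẍ = (ẋ'−ẋ)/dt = (-0.314658321−-0.255530748)/0.025325 = -2.334751
  θ̈ = (θ̇'−θ̇)/dt = (0.493942528−0.438121218)/0.025325 = 2.204198
  sinθ=-0.134297, cosθ=0.990941
  F = (M+m)·ẍ + m·l·cosθ·θ̈ − m·l·sinθ·θ̇² = -2.791309 + 0.187669 − -0.002215 = -2.601426
step 3→4:
  ẍ = (ẋ'−ẋ)/dt = (-0.425238001−-0.314658321)/0.025325 = -4.366424
  θ̈ = (θ̇'−θ̇)/dt = (0.668979626−0.493942528)/0.025325 = 6.911633
  sinθ=-0.123294, cosθ=0.992370
  F = (M+m)·ẍ + m·l·cosθ·θ̈ − m·l·sinθ·θ̇² = -5.220273 + 0.589315 − -0.002585 = -4.628374
step 4→5:
  ẍ = (ẋ'−ẋ)/dt = (-0.648814930−-0.425238001)/0.025325 = -8.828309
  θ̈ = (θ̇'−θ̇)/dt = (1.099693596−0.668979626)/0.025325 = 17.007462
  sinθ=-0.110871, cosθ=0.993835
  F = (M+m)·ẍ + m·l·cosθ·θ̈ − m·l·sinθ·θ̇² = -10.554676 + 1.452268 − -0.004263 = -9.098145
step 5→6:
  ẍ = (ẋ'−ẋ)/dt = (-0.863367436−-0.648814930)/0.025325 = -8.471965
  θ̈ = (θ̇'−θ̇)/dt = (1.520650425−1.099693596)/0.025325 = 16.622185
  sinθ=-0.094018, cosθ=0.995570
  F = (M+m)·ẍ + m·l·cosθ·θ̈ − m·l·sinθ·θ̇² = -10.128649 + 1.421848 − -0.009769 = -8.697032
step 6→7:
  ẍ = (ẋ'−ẋ)/dt = (-0.678671894−-0.863367436)/0.025325 = 7.293013
  θ̈ = (θ̇'−θ̇)/dt = (1.076445695−1.520650425)/0.025325 = -17.540167
  sinθ=-0.066259, cosθ=0.997802
  F = (M+m)·ẍ + m·l·cosθ·θ̈ − m·l·sinθ·θ̇² = 8.719154 + -1.503735 − -0.013164 = 7.228583
step 7→8:
  ẍ = (ẋ'−ẋ)/dt = (-0.926142576−-0.678671894)/0.025325 = -9.771794
  θ̈ = (θ̇'−θ̇)/dt = (1.608537710−1.076445695)/0.025325 = 21.010544
  sinθ=-0.027793, cosθ=0.999614
  F = (M+m)·ẍ + m·l·cosθ·θ̈ − m·l·sinθ·θ̇² = -11.682658 + 1.804523 − -0.002767 = -9.875368

F_0 = 7.188116 N
F_1 = 11.363466 N
F_2 = -2.601426 N
F_3 = -4.628374 N
F_4 = -9.098145 N
F_5 = -8.697032 N
F_6 = 7.228583 N
F_7 = -9.875368 N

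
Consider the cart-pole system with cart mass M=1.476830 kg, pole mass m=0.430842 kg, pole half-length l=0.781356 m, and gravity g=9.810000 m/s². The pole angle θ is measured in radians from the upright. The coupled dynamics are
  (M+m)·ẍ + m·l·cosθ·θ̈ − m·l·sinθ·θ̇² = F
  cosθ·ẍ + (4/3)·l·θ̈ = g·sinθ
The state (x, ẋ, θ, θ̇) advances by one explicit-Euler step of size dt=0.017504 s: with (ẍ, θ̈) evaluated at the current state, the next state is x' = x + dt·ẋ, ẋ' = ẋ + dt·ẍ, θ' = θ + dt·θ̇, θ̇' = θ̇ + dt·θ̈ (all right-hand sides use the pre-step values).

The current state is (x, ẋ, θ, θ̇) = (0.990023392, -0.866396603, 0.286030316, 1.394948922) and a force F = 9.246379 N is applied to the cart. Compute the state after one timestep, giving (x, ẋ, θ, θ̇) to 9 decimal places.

(0.974857986, -0.773204057, 0.310447502, 1.355634794)

sinθ=0.282146057, cosθ=0.959371462
temp = (F + m·l·θ̇²·sinθ)/(M+m) = (9.246379 + 0.184823666)/1.907672 = 4.943828219
θ̈ = (g·sinθ − cosθ·temp)/(l·(4/3 − m·cos²θ/(M+m))) = -2.246008222
ẍ = temp − m·l·θ̈·cosθ/(M+m) = 5.324071385
Euler: x'=0.990023392+0.017504·-0.866396603=0.974857986, ẋ'=-0.866396603+0.017504·5.324071385=-0.773204057
       θ'=0.286030316+0.017504·1.394948922=0.310447502, θ̇'=1.394948922+0.017504·-2.246008222=1.355634794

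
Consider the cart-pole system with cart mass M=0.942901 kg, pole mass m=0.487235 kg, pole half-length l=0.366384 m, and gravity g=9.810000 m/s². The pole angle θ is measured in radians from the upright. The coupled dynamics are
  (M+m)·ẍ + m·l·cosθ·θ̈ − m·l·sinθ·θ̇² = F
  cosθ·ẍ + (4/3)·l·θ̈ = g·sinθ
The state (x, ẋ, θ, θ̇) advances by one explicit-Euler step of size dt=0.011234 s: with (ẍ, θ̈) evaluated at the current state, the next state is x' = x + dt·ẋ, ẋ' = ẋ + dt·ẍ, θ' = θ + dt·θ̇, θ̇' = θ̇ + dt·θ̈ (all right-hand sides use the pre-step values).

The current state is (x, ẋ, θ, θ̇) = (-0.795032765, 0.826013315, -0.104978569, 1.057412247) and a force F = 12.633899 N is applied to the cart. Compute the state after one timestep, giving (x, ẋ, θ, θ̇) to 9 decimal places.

(-0.785753331, 0.962523034, -0.093099600, 0.755871673)

sinθ=-0.104785856, cosθ=0.994494809
temp = (F + m·l·θ̇²·sinθ)/(M+m) = (12.633899 + -0.020915407)/1.430136 = 8.819429476
θ̈ = (g·sinθ − cosθ·temp)/(l·(4/3 − m·cos²θ/(M+m))) = -26.841781585
ẍ = temp − m·l·θ̈·cosθ/(M+m) = 12.151479379
Euler: x'=-0.795032765+0.011234·0.826013315=-0.785753331, ẋ'=0.826013315+0.011234·12.151479379=0.962523034
       θ'=-0.104978569+0.011234·1.057412247=-0.093099600, θ̇'=1.057412247+0.011234·-26.841781585=0.755871673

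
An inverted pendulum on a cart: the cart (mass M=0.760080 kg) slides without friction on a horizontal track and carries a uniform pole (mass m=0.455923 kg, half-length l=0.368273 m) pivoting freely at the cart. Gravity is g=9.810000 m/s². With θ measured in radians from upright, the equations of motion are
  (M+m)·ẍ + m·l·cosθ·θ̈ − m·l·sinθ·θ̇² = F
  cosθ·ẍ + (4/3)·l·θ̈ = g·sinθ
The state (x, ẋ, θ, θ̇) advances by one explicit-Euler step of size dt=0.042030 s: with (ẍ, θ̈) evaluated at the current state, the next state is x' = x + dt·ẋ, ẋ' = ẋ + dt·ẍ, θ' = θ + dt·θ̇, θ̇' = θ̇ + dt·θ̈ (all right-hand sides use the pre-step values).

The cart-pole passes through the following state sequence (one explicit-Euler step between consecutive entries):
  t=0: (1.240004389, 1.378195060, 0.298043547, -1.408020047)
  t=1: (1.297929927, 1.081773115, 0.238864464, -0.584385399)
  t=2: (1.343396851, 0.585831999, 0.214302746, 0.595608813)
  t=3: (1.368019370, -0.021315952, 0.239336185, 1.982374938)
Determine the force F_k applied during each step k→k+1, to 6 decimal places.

step 0→1:
  ẍ = (ẋ'−ẋ)/dt = (1.081773115−1.378195060)/0.042030 = -7.052628
  θ̈ = (θ̇'−θ̇)/dt = (-0.584385399−-1.408020047)/0.042030 = 19.596351
  sinθ=0.293651, cosθ=0.955913
  F = (M+m)·ẍ + m·l·cosθ·θ̈ − m·l·sinθ·θ̇² = -8.576017 + 3.145248 − 0.097748 = -5.528517
step 1→2:
  ẍ = (ẋ'−ẋ)/dt = (0.585831999−1.081773115)/0.042030 = -11.799693
  θ̈ = (θ̇'−θ̇)/dt = (0.595608813−-0.584385399)/0.042030 = 28.075047
  sinθ=0.236599, cosθ=0.971607
  F = (M+m)·ẍ + m·l·cosθ·θ̈ − m·l·sinθ·θ̇² = -14.348463 + 4.580075 − 0.013567 = -9.781954
step 2→3:
  ẍ = (ẋ'−ẋ)/dt = (-0.021315952−0.585831999)/0.042030 = -14.445585
  θ̈ = (θ̇'−θ̇)/dt = (1.982374938−0.595608813)/0.042030 = 32.994673
  sinθ=0.212666, cosθ=0.977125
  F = (M+m)·ẍ + m·l·cosθ·θ̈ − m·l·sinθ·θ̇² = -17.565875 + 5.413215 − 0.012667 = -12.165327

F_0 = -5.528517 N
F_1 = -9.781954 N
F_2 = -12.165327 N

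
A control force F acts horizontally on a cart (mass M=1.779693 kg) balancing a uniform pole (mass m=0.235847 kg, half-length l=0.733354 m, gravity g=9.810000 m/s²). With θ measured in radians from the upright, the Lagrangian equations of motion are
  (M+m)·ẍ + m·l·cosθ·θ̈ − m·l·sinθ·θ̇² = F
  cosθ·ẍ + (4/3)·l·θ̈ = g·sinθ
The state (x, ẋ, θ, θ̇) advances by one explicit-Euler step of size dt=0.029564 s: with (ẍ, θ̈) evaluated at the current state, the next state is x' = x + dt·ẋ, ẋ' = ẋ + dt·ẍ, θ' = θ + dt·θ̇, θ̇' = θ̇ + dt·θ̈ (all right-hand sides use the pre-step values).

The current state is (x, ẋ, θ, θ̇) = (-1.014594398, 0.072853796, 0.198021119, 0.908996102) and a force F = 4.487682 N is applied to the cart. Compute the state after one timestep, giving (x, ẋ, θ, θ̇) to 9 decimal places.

(-1.012440548, 0.139832843, 0.224894680, 0.900186497)

sinθ=0.196729508, cosθ=0.980457802
temp = (F + m·l·θ̇²·sinθ)/(M+m) = (4.487682 + 0.028114966)/2.015540 = 2.240489877
θ̈ = (g·sinθ − cosθ·temp)/(l·(4/3 − m·cos²θ/(M+m))) = -0.297984198
ẍ = temp − m·l·θ̈·cosθ/(M+m) = 2.265561055
Euler: x'=-1.014594398+0.029564·0.072853796=-1.012440548, ẋ'=0.072853796+0.029564·2.265561055=0.139832843
       θ'=0.198021119+0.029564·0.908996102=0.224894680, θ̇'=0.908996102+0.029564·-0.297984198=0.900186497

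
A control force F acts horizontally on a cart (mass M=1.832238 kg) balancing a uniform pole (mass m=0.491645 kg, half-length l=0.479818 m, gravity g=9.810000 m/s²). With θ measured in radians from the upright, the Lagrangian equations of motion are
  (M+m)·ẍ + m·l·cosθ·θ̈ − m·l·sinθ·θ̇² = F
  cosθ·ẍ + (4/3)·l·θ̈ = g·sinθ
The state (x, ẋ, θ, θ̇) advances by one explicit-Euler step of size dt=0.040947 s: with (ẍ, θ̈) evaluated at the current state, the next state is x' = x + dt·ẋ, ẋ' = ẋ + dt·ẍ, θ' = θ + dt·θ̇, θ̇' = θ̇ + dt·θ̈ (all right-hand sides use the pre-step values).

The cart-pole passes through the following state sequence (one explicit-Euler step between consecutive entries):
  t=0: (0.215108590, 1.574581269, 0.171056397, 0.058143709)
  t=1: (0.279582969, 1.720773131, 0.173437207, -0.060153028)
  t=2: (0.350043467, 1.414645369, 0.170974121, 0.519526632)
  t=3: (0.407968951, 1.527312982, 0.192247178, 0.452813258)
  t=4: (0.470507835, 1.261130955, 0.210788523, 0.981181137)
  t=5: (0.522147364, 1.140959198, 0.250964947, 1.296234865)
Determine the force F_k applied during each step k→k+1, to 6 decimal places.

step 0→1:
  ẍ = (ẋ'−ẋ)/dt = (1.720773131−1.574581269)/0.040947 = 3.570270
  θ̈ = (θ̇'−θ̇)/dt = (-0.060153028−0.058143709)/0.040947 = -2.889021
  sinθ=0.170223, cosθ=0.985405
  F = (M+m)·ẍ + m·l·cosθ·θ̈ − m·l·sinθ·θ̇² = 8.296891 + -0.671574 − 0.000136 = 7.625181
step 1→2:
  ẍ = (ẋ'−ẋ)/dt = (1.414645369−1.720773131)/0.040947 = -7.476195
  θ̈ = (θ̇'−θ̇)/dt = (0.519526632−-0.060153028)/0.040947 = 14.156829
  sinθ=0.172569, cosθ=0.984997
  F = (M+m)·ẍ + m·l·cosθ·θ̈ − m·l·sinθ·θ̇² = -17.373803 + 3.289495 − 0.000147 = -14.084455
step 2→3:
  ẍ = (ẋ'−ẋ)/dt = (1.527312982−1.414645369)/0.040947 = 2.751547
  θ̈ = (θ̇'−θ̇)/dt = (0.452813258−0.519526632)/0.040947 = -1.629262
  sinθ=0.170142, cosθ=0.985419
  F = (M+m)·ẍ + m·l·cosθ·θ̈ − m·l·sinθ·θ̇² = 6.394274 + -0.378739 − 0.010833 = 6.004702
step 3→4:
  ẍ = (ẋ'−ẋ)/dt = (1.261130955−1.527312982)/0.040947 = -6.500648
  θ̈ = (θ̇'−θ̇)/dt = (0.981181137−0.452813258)/0.040947 = 12.903702
  sinθ=0.191065, cosθ=0.981577
  F = (M+m)·ẍ + m·l·cosθ·θ̈ − m·l·sinθ·θ̇² = -15.106745 + 2.987907 − 0.009242 = -12.128080
step 4→5:
  ẍ = (ẋ'−ẋ)/dt = (1.140959198−1.261130955)/0.040947 = -2.934812
  θ̈ = (θ̇'−θ̇)/dt = (1.296234865−0.981181137)/0.040947 = 7.694183
  sinθ=0.209231, cosθ=0.977866
  F = (M+m)·ẍ + m·l·cosθ·θ̈ − m·l·sinθ·θ̇² = -6.820160 + 1.774885 − 0.047517 = -5.092793

F_0 = 7.625181 N
F_1 = -14.084455 N
F_2 = 6.004702 N
F_3 = -12.128080 N
F_4 = -5.092793 N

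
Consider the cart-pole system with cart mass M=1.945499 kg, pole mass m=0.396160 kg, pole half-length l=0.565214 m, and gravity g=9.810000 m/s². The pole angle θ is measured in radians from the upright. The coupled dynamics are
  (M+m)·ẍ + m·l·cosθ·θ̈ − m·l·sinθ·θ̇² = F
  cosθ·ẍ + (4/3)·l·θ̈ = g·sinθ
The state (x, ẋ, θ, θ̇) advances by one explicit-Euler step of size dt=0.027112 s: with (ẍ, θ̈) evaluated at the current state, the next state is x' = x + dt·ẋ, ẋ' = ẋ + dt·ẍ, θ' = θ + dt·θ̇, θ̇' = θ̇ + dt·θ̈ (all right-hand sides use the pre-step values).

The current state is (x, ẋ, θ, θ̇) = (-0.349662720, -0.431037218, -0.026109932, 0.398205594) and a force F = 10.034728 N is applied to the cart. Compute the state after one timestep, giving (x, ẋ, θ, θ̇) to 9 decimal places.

sinθ=-0.026106965, cosθ=0.999659155
temp = (F + m·l·θ̇²·sinθ)/(M+m) = (10.034728 + -0.000926946)/2.341659 = 4.284911276
θ̈ = (g·sinθ − cosθ·temp)/(l·(4/3 − m·cos²θ/(M+m))) = -6.898383958
ẍ = temp − m·l·θ̈·cosθ/(M+m) = 4.944326838
Euler: x'=-0.349662720+0.027112·-0.431037218=-0.361349001, ẋ'=-0.431037218+0.027112·4.944326838=-0.296986629
       θ'=-0.026109932+0.027112·0.398205594=-0.015313782, θ̇'=0.398205594+0.027112·-6.898383958=0.211176608

(-0.361349001, -0.296986629, -0.015313782, 0.211176608)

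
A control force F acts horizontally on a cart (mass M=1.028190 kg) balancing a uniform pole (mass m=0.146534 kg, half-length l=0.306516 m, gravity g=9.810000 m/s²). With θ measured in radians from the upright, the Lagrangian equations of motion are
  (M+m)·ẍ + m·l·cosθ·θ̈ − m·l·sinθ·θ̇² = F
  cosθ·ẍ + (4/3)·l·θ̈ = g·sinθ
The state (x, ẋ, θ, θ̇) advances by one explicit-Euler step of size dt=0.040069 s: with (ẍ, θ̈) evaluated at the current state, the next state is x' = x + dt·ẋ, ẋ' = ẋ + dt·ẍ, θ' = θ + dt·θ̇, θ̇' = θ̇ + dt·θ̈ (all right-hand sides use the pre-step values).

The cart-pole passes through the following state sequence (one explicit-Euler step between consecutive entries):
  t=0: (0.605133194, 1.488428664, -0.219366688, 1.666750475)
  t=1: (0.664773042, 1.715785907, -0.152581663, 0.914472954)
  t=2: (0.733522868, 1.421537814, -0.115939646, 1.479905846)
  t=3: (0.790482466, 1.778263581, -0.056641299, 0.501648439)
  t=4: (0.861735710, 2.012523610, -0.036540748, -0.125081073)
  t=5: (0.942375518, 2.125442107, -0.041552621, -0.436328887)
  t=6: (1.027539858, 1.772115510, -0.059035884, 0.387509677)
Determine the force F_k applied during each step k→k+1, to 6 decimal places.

F_0 = 5.869654 N
F_1 = -7.994464 N
F_2 = 9.380489 N
F_3 = 6.167164 N
F_4 = 2.961859 N
F_5 = -9.435629 N

step 0→1:
  ẍ = (ẋ'−ẋ)/dt = (1.715785907−1.488428664)/0.040069 = 5.674143
  θ̈ = (θ̇'−θ̇)/dt = (0.914472954−1.666750475)/0.040069 = -18.774552
  sinθ=-0.217612, cosθ=0.976035
  F = (M+m)·ẍ + m·l·cosθ·θ̈ − m·l·sinθ·θ̇² = 6.665552 + -0.823051 − -0.027153 = 5.869654
step 1→2:
  ẍ = (ẋ'−ẋ)/dt = (1.421537814−1.715785907)/0.040069 = -7.343535
  θ̈ = (θ̇'−θ̇)/dt = (1.479905846−0.914472954)/0.040069 = 14.111480
  sinθ=-0.151990, cosθ=0.988382
  F = (M+m)·ẍ + m·l·cosθ·θ̈ − m·l·sinθ·θ̇² = -8.626627 + 0.626454 − -0.005709 = -7.994464
step 2→3:
  ẍ = (ẋ'−ẋ)/dt = (1.778263581−1.421537814)/0.040069 = 8.902787
  θ̈ = (θ̇'−θ̇)/dt = (0.501648439−1.479905846)/0.040069 = -24.414320
  sinθ=-0.115680, cosθ=0.993287
  F = (M+m)·ẍ + m·l·cosθ·θ̈ − m·l·sinθ·θ̇² = 10.458317 + -1.089208 − -0.011379 = 9.380489
step 3→4:
  ẍ = (ẋ'−ẋ)/dt = (2.012523610−1.778263581)/0.040069 = 5.846416
  θ̈ = (θ̇'−θ̇)/dt = (-0.125081073−0.501648439)/0.040069 = -15.641257
  sinθ=-0.056611, cosθ=0.998396
  F = (M+m)·ẍ + m·l·cosθ·θ̈ − m·l·sinθ·θ̇² = 6.867925 + -0.701401 − -0.000640 = 6.167164
step 4→5:
  ẍ = (ẋ'−ẋ)/dt = (2.125442107−2.012523610)/0.040069 = 2.818101
  θ̈ = (θ̇'−θ̇)/dt = (-0.436328887−-0.125081073)/0.040069 = -7.767796
  sinθ=-0.036533, cosθ=0.999332
  F = (M+m)·ẍ + m·l·cosθ·θ̈ − m·l·sinθ·θ̇² = 3.310491 + -0.348658 − -0.000026 = 2.961859
step 5→6:
  ẍ = (ẋ'−ẋ)/dt = (1.772115510−2.125442107)/0.040069 = -8.817954
  θ̈ = (θ̇'−θ̇)/dt = (0.387509677−-0.436328887)/0.040069 = 20.560497
  sinθ=-0.041541, cosθ=0.999137
  F = (M+m)·ẍ + m·l·cosθ·θ̈ − m·l·sinθ·θ̇² = -10.358662 + 0.922678 − -0.000355 = -9.435629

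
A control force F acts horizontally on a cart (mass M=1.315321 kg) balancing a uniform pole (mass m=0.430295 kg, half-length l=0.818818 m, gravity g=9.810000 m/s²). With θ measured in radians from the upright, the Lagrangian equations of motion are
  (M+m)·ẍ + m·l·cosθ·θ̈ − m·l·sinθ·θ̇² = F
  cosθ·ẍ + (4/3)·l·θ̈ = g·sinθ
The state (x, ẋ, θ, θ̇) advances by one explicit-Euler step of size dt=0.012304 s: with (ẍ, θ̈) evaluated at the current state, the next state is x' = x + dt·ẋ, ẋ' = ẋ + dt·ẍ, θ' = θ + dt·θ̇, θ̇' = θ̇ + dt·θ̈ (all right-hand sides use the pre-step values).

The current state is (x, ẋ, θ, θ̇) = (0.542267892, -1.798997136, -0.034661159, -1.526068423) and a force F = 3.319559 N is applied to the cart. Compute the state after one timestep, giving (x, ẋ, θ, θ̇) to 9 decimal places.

sinθ=-0.034654219, cosθ=0.999399362
temp = (F + m·l·θ̇²·sinθ)/(M+m) = (3.319559 + -0.028435300)/1.745616 = 1.885365224
θ̈ = (g·sinθ − cosθ·temp)/(l·(4/3 − m·cos²θ/(M+m))) = -2.498639281
ẍ = temp − m·l·θ̈·cosθ/(M+m) = 2.389385024
Euler: x'=0.542267892+0.012304·-1.798997136=0.520133031, ẋ'=-1.798997136+0.012304·2.389385024=-1.769598143
       θ'=-0.034661159+0.012304·-1.526068423=-0.053437905, θ̇'=-1.526068423+0.012304·-2.498639281=-1.556811681

(0.520133031, -1.769598143, -0.053437905, -1.556811681)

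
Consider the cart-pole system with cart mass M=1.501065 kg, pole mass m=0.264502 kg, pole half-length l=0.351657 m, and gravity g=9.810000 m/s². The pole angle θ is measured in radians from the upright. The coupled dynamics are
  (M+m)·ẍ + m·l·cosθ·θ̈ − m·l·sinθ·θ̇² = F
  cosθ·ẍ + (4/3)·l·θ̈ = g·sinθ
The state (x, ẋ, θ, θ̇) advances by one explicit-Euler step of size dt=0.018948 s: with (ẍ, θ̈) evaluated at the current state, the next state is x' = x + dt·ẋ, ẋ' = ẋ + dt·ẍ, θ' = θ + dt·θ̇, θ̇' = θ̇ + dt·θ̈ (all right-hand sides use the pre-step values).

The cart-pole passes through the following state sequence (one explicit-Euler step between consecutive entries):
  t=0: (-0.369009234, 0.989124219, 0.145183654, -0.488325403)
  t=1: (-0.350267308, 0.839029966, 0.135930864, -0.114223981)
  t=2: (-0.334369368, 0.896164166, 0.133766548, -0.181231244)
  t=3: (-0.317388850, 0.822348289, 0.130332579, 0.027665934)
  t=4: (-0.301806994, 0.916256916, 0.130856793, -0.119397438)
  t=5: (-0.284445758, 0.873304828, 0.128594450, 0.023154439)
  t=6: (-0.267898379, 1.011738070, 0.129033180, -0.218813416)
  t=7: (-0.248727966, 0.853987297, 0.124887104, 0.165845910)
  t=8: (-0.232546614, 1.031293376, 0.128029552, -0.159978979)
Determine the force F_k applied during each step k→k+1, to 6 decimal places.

F_0 = -12.171822 N
F_1 = 4.997679 N
F_2 = -5.862245 N
F_3 = 8.034561 N
F_4 = -3.308640 N
F_5 = 11.721157 N
F_6 = -12.827167 N
F_7 = 14.934003 N

step 0→1:
  ẍ = (ẋ'−ẋ)/dt = (0.839029966−0.989124219)/0.018948 = -7.921377
  θ̈ = (θ̇'−θ̇)/dt = (-0.114223981−-0.488325403)/0.018948 = 19.743584
  sinθ=0.144674, cosθ=0.989479
  F = (M+m)·ẍ + m·l·cosθ·θ̈ − m·l·sinθ·θ̇² = -13.985722 + 1.817109 − 0.003209 = -12.171822
step 1→2:
  ẍ = (ẋ'−ẋ)/dt = (0.896164166−0.839029966)/0.018948 = 3.015316
  θ̈ = (θ̇'−θ̇)/dt = (-0.181231244−-0.114223981)/0.018948 = -3.536377
  sinθ=0.135513, cosθ=0.990776
  F = (M+m)·ẍ + m·l·cosθ·θ̈ − m·l·sinθ·θ̇² = 5.323742 + -0.325898 − 0.000164 = 4.997679
step 2→3:
  ẍ = (ẋ'−ẋ)/dt = (0.822348289−0.896164166)/0.018948 = -3.895708
  θ̈ = (θ̇'−θ̇)/dt = (0.027665934−-0.181231244)/0.018948 = 11.024761
  sinθ=0.133368, cosθ=0.991067
  F = (M+m)·ẍ + m·l·cosθ·θ̈ − m·l·sinθ·θ̇² = -6.878134 + 1.016296 − 0.000407 = -5.862245
step 3→4:
  ẍ = (ẋ'−ẋ)/dt = (0.916256916−0.822348289)/0.018948 = 4.956123
  θ̈ = (θ̇'−θ̇)/dt = (-0.119397438−0.027665934)/0.018948 = -7.761419
  sinθ=0.129964, cosθ=0.991519
  F = (M+m)·ẍ + m·l·cosθ·θ̈ − m·l·sinθ·θ̇² = 8.750368 + -0.715798 − 0.000009 = 8.034561
step 4→5:
  ẍ = (ẋ'−ẋ)/dt = (0.873304828−0.916256916)/0.018948 = -2.266840
  θ̈ = (θ̇'−θ̇)/dt = (0.023154439−-0.119397438)/0.018948 = 7.523321
  sinθ=0.130484, cosθ=0.991450
  F = (M+m)·ẍ + m·l·cosθ·θ̈ − m·l·sinθ·θ̇² = -4.002258 + 0.693791 − 0.000173 = -3.308640
step 5→6:
  ẍ = (ẋ'−ẋ)/dt = (1.011738070−0.873304828)/0.018948 = 7.305955
  θ̈ = (θ̇'−θ̇)/dt = (-0.218813416−0.023154439)/0.018948 = -12.770100
  sinθ=0.128240, cosθ=0.991743
  F = (M+m)·ẍ + m·l·cosθ·θ̈ − m·l·sinθ·θ̇² = 12.899154 + -1.177990 − 0.000006 = 11.721157
step 6→7:
  ẍ = (ẋ'−ẋ)/dt = (0.853987297−1.011738070)/0.018948 = -8.325458
  θ̈ = (θ̇'−θ̇)/dt = (0.165845910−-0.218813416)/0.018948 = 20.300788
  sinθ=0.128675, cosθ=0.991687
  F = (M+m)·ẍ + m·l·cosθ·θ̈ − m·l·sinθ·θ̇² = -14.699153 + 1.872560 − 0.000573 = -12.827167
step 7→8:
  ẍ = (ẋ'−ẋ)/dt = (1.031293376−0.853987297)/0.018948 = 9.357509
  θ̈ = (θ̇'−θ̇)/dt = (-0.159978979−0.165845910)/0.018948 = -17.195740
  sinθ=0.124563, cosθ=0.992212
  F = (M+m)·ẍ + m·l·cosθ·θ̈ − m·l·sinθ·θ̇² = 16.521309 + -1.586987 − 0.000319 = 14.934003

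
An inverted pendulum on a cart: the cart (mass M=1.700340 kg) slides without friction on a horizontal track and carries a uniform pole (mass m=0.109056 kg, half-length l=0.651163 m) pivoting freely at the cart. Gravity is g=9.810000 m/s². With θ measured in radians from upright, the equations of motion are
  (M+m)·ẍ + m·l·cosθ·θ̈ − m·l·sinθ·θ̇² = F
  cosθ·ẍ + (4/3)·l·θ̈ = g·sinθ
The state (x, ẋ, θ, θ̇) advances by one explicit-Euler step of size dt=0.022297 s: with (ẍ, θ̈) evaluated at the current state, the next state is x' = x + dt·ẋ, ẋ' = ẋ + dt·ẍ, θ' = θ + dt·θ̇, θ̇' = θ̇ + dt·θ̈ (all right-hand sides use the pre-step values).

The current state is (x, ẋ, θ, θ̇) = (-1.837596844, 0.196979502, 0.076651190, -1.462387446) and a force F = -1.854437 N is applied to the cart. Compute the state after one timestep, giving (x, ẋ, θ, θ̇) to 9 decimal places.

sinθ=0.076576153, cosθ=0.997063736
temp = (F + m·l·θ̇²·sinθ)/(M+m) = (-1.854437 + 0.011629411)/1.809396 = -1.018465603
θ̈ = (g·sinθ − cosθ·temp)/(l·(4/3 − m·cos²θ/(M+m))) = 2.130590944
ẍ = temp − m·l·θ̈·cosθ/(M+m) = -1.101839222
Euler: x'=-1.837596844+0.022297·0.196979502=-1.833204792, ẋ'=0.196979502+0.022297·-1.101839222=0.172411793
       θ'=0.076651190+0.022297·-1.462387446=0.044044337, θ̇'=-1.462387446+0.022297·2.130590944=-1.414881660

(-1.833204792, 0.172411793, 0.044044337, -1.414881660)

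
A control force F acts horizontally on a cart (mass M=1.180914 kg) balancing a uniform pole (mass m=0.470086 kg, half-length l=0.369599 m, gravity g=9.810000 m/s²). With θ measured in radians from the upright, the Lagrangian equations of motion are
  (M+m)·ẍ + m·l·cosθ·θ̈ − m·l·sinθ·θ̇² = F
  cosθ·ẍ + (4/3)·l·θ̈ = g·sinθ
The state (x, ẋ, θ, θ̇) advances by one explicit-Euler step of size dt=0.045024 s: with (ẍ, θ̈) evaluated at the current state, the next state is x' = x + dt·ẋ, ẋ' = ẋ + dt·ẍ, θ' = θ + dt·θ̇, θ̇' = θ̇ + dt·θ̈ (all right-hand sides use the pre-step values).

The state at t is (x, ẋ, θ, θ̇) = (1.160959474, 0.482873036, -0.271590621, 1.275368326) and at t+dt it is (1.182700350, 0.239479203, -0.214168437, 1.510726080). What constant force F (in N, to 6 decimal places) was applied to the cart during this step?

F = -7.974344 N

ẍ = (ẋ'−ẋ)/dt = (0.239479203−0.482873036)/0.045024 = -5.405869
θ̈ = (θ̇'−θ̇)/dt = (1.510726080−1.275368326)/0.045024 = 5.227384
sinθ=-0.268264, cosθ=0.963345
F = (M+m)·ẍ + m·l·cosθ·θ̈ − m·l·sinθ·θ̇² = -8.925089 + 0.874933 − -0.075813 = -7.974344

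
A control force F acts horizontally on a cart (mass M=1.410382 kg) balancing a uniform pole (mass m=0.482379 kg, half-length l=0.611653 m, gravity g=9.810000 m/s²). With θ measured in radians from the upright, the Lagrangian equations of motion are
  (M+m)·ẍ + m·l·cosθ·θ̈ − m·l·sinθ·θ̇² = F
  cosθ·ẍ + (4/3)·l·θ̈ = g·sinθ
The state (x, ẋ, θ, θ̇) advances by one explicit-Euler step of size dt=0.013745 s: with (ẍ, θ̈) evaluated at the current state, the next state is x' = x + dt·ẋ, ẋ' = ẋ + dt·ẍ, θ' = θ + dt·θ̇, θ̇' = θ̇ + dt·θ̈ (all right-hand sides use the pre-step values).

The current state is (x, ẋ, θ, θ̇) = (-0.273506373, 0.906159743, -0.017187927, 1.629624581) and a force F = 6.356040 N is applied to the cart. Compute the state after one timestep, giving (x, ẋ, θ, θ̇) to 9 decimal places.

sinθ=-0.017187081, cosθ=0.999852291
temp = (F + m·l·θ̇²·sinθ)/(M+m) = (6.356040 + -0.013466997)/1.892761 = 3.350963488
θ̈ = (g·sinθ − cosθ·temp)/(l·(4/3 − m·cos²θ/(M+m))) = -5.334348613
ẍ = temp − m·l·θ̈·cosθ/(M+m) = 4.182372955
Euler: x'=-0.273506373+0.013745·0.906159743=-0.261051207, ẋ'=0.906159743+0.013745·4.182372955=0.963646459
       θ'=-0.017187927+0.013745·1.629624581=0.005211263, θ̇'=1.629624581+0.013745·-5.334348613=1.556303959

(-0.261051207, 0.963646459, 0.005211263, 1.556303959)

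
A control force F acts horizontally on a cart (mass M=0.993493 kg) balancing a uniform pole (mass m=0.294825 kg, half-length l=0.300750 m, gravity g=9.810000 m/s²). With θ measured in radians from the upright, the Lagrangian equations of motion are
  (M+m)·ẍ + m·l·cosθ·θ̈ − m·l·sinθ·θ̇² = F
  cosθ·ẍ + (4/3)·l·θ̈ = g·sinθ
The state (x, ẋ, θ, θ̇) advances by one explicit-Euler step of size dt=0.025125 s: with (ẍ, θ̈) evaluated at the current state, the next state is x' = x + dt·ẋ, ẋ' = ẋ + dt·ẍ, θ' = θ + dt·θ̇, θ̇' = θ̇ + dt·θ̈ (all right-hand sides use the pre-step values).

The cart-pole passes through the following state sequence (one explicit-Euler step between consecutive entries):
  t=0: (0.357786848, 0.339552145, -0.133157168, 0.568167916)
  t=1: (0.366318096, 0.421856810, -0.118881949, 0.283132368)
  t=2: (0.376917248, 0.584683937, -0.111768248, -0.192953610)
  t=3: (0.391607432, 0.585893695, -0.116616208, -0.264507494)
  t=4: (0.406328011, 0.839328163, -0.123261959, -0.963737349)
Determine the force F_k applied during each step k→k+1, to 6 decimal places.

F_0 = 3.227068 N
F_1 = 6.681726 N
F_2 = -0.188545 N
F_3 = 10.545022 N

step 0→1:
  ẍ = (ẋ'−ẋ)/dt = (0.421856810−0.339552145)/0.025125 = 3.275808
  θ̈ = (θ̇'−θ̇)/dt = (0.283132368−0.568167916)/0.025125 = -11.344698
  sinθ=-0.132764, cosθ=0.991148
  F = (M+m)·ẍ + m·l·cosθ·θ̈ − m·l·sinθ·θ̇² = 4.220282 + -0.997014 − -0.003800 = 3.227068
step 1→2:
  ẍ = (ẋ'−ẋ)/dt = (0.584683937−0.421856810)/0.025125 = 6.480682
  θ̈ = (θ̇'−θ̇)/dt = (-0.192953610−0.283132368)/0.025125 = -18.948696
  sinθ=-0.118602, cosθ=0.992942
  F = (M+m)·ẍ + m·l·cosθ·θ̈ − m·l·sinθ·θ̇² = 8.349179 + -1.668296 − -0.000843 = 6.681726
step 2→3:
  ẍ = (ẋ'−ẋ)/dt = (0.585893695−0.584683937)/0.025125 = 0.048150
  θ̈ = (θ̇'−θ̇)/dt = (-0.264507494−-0.192953610)/0.025125 = -2.847916
  sinθ=-0.111536, cosθ=0.993760
  F = (M+m)·ẍ + m·l·cosθ·θ̈ − m·l·sinθ·θ̇² = 0.062032 + -0.250945 − -0.000368 = -0.188545
step 3→4:
  ẍ = (ẋ'−ẋ)/dt = (0.839328163−0.585893695)/0.025125 = 10.086944
  θ̈ = (θ̇'−θ̇)/dt = (-0.963737349−-0.264507494)/0.025125 = -27.830044
  sinθ=-0.116352, cosθ=0.993208
  F = (M+m)·ẍ + m·l·cosθ·θ̈ − m·l·sinθ·θ̇² = 12.995192 + -2.450891 − -0.000722 = 10.545022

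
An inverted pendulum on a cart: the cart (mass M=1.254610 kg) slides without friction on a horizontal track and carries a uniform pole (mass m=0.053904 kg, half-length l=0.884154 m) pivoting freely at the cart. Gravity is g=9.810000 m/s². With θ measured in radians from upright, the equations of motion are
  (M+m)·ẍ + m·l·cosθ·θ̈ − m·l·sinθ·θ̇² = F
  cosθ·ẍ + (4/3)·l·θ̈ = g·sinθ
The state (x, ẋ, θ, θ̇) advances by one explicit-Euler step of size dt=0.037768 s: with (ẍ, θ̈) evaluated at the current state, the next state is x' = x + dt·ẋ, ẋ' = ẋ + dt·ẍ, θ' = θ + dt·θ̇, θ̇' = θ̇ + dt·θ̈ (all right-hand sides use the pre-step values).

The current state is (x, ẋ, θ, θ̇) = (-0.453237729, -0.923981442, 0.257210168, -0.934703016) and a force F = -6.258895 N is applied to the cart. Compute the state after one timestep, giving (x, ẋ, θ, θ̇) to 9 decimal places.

sinθ=0.254383489, cosθ=0.967103428
temp = (F + m·l·θ̇²·sinθ)/(M+m) = (-6.258895 + 0.010592174)/1.308514 = -4.775113469
θ̈ = (g·sinθ − cosθ·temp)/(l·(4/3 − m·cos²θ/(M+m))) = 6.213741292
ẍ = temp − m·l·θ̈·cosθ/(M+m) = -4.993988704
Euler: x'=-0.453237729+0.037768·-0.923981442=-0.488134660, ẋ'=-0.923981442+0.037768·-4.993988704=-1.112594407
       θ'=0.257210168+0.037768·-0.934703016=0.221908304, θ̇'=-0.934703016+0.037768·6.213741292=-0.700022435

(-0.488134660, -1.112594407, 0.221908304, -0.700022435)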